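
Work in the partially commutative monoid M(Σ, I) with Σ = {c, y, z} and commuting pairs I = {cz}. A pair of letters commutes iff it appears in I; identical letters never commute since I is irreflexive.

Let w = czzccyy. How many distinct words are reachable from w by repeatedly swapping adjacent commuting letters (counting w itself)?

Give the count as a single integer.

piece 0:c — minimal
piece 1:z — minimal
piece 2:z rests on {1:z}
piece 3:c rests on {0:c}
piece 4:c rests on {3:c}
piece 5:y rests on {2:z, 4:c}
piece 6:y rests on {5:y}
minimal pieces: {0:c, 1:z}
ways to finish when only these pieces remain (= sum over removing one remaining piece with nothing left below it):
  1 left: {6}→1
  2 left: {5,6}→1
  3 left: {2,5,6}→1  {4,5,6}→1
  4 left: {1,2,5,6}→1  {2,4,5,6}→2  {3,4,5,6}→1
  5 left: {0,3,4,5,6}→1  {1,2,4,5,6}→3  {2,3,4,5,6}→3
  placing 0:c first → 6 extensions
  placing 1:z first → 4 extensions
total linear extensions = 10

10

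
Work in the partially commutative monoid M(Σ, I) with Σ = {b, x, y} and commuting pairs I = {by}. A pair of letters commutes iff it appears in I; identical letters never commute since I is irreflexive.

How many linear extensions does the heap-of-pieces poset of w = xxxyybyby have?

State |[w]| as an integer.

#0=x has no predecessor
#1=x depends on [0:x]
#2=x depends on [1:x]
#3=y depends on [2:x]
#4=y depends on [3:y]
#5=b depends on [2:x]
#6=y depends on [4:y]
#7=b depends on [5:b]
#8=y depends on [6:y]
sources: [0:x]
N(rest) = Σ N(rest − s) over sources s of rest; N(one piece) = 1:
  size 1 → [7]=1  [8]=1
  size 2 → [5,7]=1  [6,8]=1  [7,8]=2
  size 3 → [4,6,8]=1  [5,7,8]=3  [6,7,8]=3
  size 4 → [3,4,6,8]=1  [4,6,7,8]=4  [5,6,7,8]=6
  size 5 → [3,4,6,7,8]=5  [4,5,6,7,8]=10
  size 6 → [3,4,5,6,7,8]=15
  size 7 → [2,3,4,5,6,7,8]=15
  first=0(x) contributes 15

15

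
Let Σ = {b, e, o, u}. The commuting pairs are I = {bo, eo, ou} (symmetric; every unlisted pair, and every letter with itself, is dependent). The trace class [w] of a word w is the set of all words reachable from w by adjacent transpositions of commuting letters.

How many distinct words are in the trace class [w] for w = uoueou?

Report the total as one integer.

15

#0=u has no predecessor
#1=o has no predecessor
#2=u depends on [0:u]
#3=e depends on [2:u]
#4=o depends on [1:o]
#5=u depends on [3:e]
sources: [0:u, 1:o]
N(rest) = Σ N(rest − s) over sources s of rest; N(one piece) = 1:
  size 1 → [4]=1  [5]=1
  size 2 → [1,4]=1  [3,5]=1  [4,5]=2
  size 3 → [1,4,5]=3  [2,3,5]=1  [3,4,5]=3
  size 4 → [0,2,3,5]=1  [1,3,4,5]=6  [2,3,4,5]=4
  first=0(u) contributes 10
  first=1(o) contributes 5
|[w]| = 15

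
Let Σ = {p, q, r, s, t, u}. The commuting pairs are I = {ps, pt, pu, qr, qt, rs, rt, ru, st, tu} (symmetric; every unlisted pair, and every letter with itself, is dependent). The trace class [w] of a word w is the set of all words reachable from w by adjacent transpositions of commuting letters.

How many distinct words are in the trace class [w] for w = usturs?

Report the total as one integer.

30

#0=u has no predecessor
#1=s depends on [0:u]
#2=t has no predecessor
#3=u depends on [1:s]
#4=r has no predecessor
#5=s depends on [3:u]
sources: [0:u, 2:t, 4:r]
N(rest) = Σ N(rest − s) over sources s of rest; N(one piece) = 1:
  size 1 → [2]=1  [4]=1  [5]=1
  size 2 → [2,4]=2  [2,5]=2  [3,5]=1  [4,5]=2
  size 3 → [1,3,5]=1  [2,3,5]=3  [2,4,5]=6  [3,4,5]=3
  size 4 → [0,1,3,5]=1  [1,2,3,5]=4  [1,3,4,5]=4  [2,3,4,5]=12
  first=0(u) contributes 20
  first=2(t) contributes 5
  first=4(r) contributes 5
|[w]| = 30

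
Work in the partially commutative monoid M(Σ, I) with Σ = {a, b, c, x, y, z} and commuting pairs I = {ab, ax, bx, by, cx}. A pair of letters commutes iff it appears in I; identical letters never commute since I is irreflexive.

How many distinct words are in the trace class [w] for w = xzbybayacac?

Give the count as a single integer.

drop 0:x onto floor
drop 1:z onto {0:x}
drop 2:b onto {1:z}
drop 3:y onto {1:z}
drop 4:b onto {2:b}
drop 5:a onto {3:y}
drop 6:y onto {5:a}
drop 7:a onto {6:y}
drop 8:c onto {4:b, 7:a}
drop 9:a onto {8:c}
drop 10:c onto {9:a}
ground layer = {0:x}
drop-orders for the pieces not yet dropped (sum over which currently-grounded one goes next):
  1 to go: {10} 1
  2 to go: {9,10} 1
  3 to go: {8,9,10} 1
  4 to go: {4,8,9,10} 1  {7,8,9,10} 1
  5 to go: {2,4,8,9,10} 1  {4,7,8,9,10} 2  {6,7,8,9,10} 1
  6 to go: {2,4,7,8,9,10} 3  {4,6,7,8,9,10} 3  {5,6,7,8,9,10} 1
  7 to go: {2,4,6,7,8,9,10} 6  {3,5,6,7,8,9,10} 1  {4,5,6,7,8,9,10} 4
  8 to go: {2,4,5,6,7,8,9,10} 10  {3,4,5,6,7,8,9,10} 5
  9 to go: {2,3,4,5,6,7,8,9,10} 15
  if 0:x drops first: 15 orders

15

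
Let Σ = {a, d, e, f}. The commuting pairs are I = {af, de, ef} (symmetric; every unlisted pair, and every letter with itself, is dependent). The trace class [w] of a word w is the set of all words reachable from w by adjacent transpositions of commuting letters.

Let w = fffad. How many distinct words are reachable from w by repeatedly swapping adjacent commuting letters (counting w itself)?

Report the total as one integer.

0(f) covers ∅
1(f) covers 0:f
2(f) covers 1:f
3(a) covers ∅
4(d) covers 2:f, 3:a
floor of heap: 0:f, 3:a
completions by unplaced set U, small U first (add the entries for U minus each lowest piece of U):
  |U|=1: {4}:1
  |U|=2: {2,4}:1  {3,4}:1
  |U|=3: {1,2,4}:1  {2,3,4}:2
  start at 0(f): 3
  start at 3(a): 1
sum over floor = 4

4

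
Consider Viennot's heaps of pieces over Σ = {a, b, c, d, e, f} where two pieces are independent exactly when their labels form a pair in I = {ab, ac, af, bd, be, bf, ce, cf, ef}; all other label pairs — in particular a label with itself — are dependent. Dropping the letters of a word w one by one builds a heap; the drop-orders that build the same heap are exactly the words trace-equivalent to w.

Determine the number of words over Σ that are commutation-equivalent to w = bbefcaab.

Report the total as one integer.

280

piece 0:b — minimal
piece 1:b rests on {0:b}
piece 2:e — minimal
piece 3:f — minimal
piece 4:c rests on {1:b}
piece 5:a rests on {2:e}
piece 6:a rests on {5:a}
piece 7:b rests on {4:c}
minimal pieces: {0:b, 2:e, 3:f}
ways to finish when only these pieces remain (= sum over removing one remaining piece with nothing left below it):
  1 left: {3}→1  {6}→1  {7}→1
  2 left: {3,6}→2  {3,7}→2  {4,7}→1  {5,6}→1  {6,7}→2
  3 left: {1,4,7}→1  {2,5,6}→1  {3,4,7}→3  {3,5,6}→3  {3,6,7}→6  {4,6,7}→3  {5,6,7}→3
  4 left: {0,1,4,7}→1  {1,3,4,7}→4  {1,4,6,7}→4  {2,3,5,6}→4  {2,5,6,7}→4  {3,4,6,7}→12  {3,5,6,7}→12  {4,5,6,7}→6
  5 left: {0,1,3,4,7}→5  {0,1,4,6,7}→5  {1,3,4,6,7}→20  {1,4,5,6,7}→10  {2,3,5,6,7}→20  {2,4,5,6,7}→10  {3,4,5,6,7}→30
  6 left: {0,1,3,4,6,7}→30  {0,1,4,5,6,7}→15  {1,2,4,5,6,7}→20  {1,3,4,5,6,7}→60  {2,3,4,5,6,7}→60
  placing 0:b first → 140 extensions
  placing 2:e first → 105 extensions
  placing 3:f first → 35 extensions
total linear extensions = 280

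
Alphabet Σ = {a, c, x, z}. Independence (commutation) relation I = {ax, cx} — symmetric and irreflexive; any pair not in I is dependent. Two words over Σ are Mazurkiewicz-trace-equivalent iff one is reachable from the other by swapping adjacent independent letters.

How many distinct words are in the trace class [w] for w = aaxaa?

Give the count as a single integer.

drop 0:a onto floor
drop 1:a onto {0:a}
drop 2:x onto floor
drop 3:a onto {1:a}
drop 4:a onto {3:a}
ground layer = {0:a, 2:x}
drop-orders for the pieces not yet dropped (sum over which currently-grounded one goes next):
  1 to go: {2} 1  {4} 1
  2 to go: {2,4} 2  {3,4} 1
  3 to go: {1,3,4} 1  {2,3,4} 3
  if 0:a drops first: 4 orders
  if 2:x drops first: 1 orders
heap linearizations: 5

5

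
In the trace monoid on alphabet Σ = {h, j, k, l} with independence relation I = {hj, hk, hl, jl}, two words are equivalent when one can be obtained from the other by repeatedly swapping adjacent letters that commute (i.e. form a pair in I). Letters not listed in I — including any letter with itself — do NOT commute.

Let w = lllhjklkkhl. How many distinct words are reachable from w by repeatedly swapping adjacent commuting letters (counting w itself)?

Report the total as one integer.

220

#0=l has no predecessor
#1=l depends on [0:l]
#2=l depends on [1:l]
#3=h has no predecessor
#4=j has no predecessor
#5=k depends on [2:l, 4:j]
#6=l depends on [5:k]
#7=k depends on [6:l]
#8=k depends on [7:k]
#9=h depends on [3:h]
#10=l depends on [8:k]
sources: [0:l, 3:h, 4:j]
N(rest) = Σ N(rest − s) over sources s of rest; N(one piece) = 1:
  size 1 → [9]=1  [10]=1
  size 2 → [3,9]=1  [8,10]=1  [9,10]=2
  size 3 → [3,9,10]=3  [7,8,10]=1  [8,9,10]=3
  size 4 → [3,8,9,10]=6  [6,7,8,10]=1  [7,8,9,10]=4
  size 5 → [3,7,8,9,10]=10  [5,6,7,8,10]=1  [6,7,8,9,10]=5
  size 6 → [2,5,6,7,8,10]=1  [3,6,7,8,9,10]=15  [4,5,6,7,8,10]=1  [5,6,7,8,9,10]=6
  size 7 → [1,2,5,6,7,8,10]=1  [2,4,5,6,7,8,10]=2  [2,5,6,7,8,9,10]=7  [3,5,6,7,8,9,10]=21  [4,5,6,7,8,9,10]=7
  size 8 → [0,1,2,5,6,7,8,10]=1  [1,2,4,5,6,7,8,10]=3  [1,2,5,6,7,8,9,10]=8  [2,3,5,6,7,8,9,10]=28  [2,4,5,6,7,8,9,10]=16  [3,4,5,6,7,8,9,10]=28
  size 9 → [0,1,2,4,5,6,7,8,10]=4  [0,1,2,5,6,7,8,9,10]=9  [1,2,3,5,6,7,8,9,10]=36  [1,2,4,5,6,7,8,9,10]=27  [2,3,4,5,6,7,8,9,10]=72
  first=0(l) contributes 135
  first=3(h) contributes 40
  first=4(j) contributes 45
|[w]| = 220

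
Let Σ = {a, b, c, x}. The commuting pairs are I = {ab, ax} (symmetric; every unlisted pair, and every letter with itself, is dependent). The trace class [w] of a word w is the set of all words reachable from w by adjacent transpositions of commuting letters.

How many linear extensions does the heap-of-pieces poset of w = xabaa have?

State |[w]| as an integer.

piece 0:x — minimal
piece 1:a — minimal
piece 2:b rests on {0:x}
piece 3:a rests on {1:a}
piece 4:a rests on {3:a}
minimal pieces: {0:x, 1:a}
ways to finish when only these pieces remain (= sum over removing one remaining piece with nothing left below it):
  1 left: {2}→1  {4}→1
  2 left: {0,2}→1  {2,4}→2  {3,4}→1
  3 left: {0,2,4}→3  {1,3,4}→1  {2,3,4}→3
  placing 0:x first → 4 extensions
  placing 1:a first → 6 extensions
total linear extensions = 10

10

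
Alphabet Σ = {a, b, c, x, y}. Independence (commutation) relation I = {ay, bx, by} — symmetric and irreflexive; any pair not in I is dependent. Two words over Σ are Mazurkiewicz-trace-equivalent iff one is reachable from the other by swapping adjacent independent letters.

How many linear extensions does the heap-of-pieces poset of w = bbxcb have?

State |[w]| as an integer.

3

piece 0:b — minimal
piece 1:b rests on {0:b}
piece 2:x — minimal
piece 3:c rests on {1:b, 2:x}
piece 4:b rests on {3:c}
minimal pieces: {0:b, 2:x}
ways to finish when only these pieces remain (= sum over removing one remaining piece with nothing left below it):
  1 left: {4}→1
  2 left: {3,4}→1
  3 left: {1,3,4}→1  {2,3,4}→1
  placing 0:b first → 2 extensions
  placing 2:x first → 1 extensions
total linear extensions = 3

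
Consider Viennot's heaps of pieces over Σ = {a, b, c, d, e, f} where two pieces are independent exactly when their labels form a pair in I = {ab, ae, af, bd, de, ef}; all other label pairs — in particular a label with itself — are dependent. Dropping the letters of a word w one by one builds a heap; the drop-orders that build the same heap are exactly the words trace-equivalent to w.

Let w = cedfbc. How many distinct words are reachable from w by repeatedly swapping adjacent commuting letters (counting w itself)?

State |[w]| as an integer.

3

drop 0:c onto floor
drop 1:e onto {0:c}
drop 2:d onto {0:c}
drop 3:f onto {2:d}
drop 4:b onto {1:e, 3:f}
drop 5:c onto {4:b}
ground layer = {0:c}
drop-orders for the pieces not yet dropped (sum over which currently-grounded one goes next):
  1 to go: {5} 1
  2 to go: {4,5} 1
  3 to go: {1,4,5} 1  {3,4,5} 1
  4 to go: {1,3,4,5} 2  {2,3,4,5} 1
  if 0:c drops first: 3 orders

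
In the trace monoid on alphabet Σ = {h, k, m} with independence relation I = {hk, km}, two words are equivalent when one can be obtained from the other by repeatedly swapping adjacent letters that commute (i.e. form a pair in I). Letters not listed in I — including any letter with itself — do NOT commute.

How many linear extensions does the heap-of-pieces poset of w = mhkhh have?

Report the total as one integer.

5

0(m) covers ∅
1(h) covers 0:m
2(k) covers ∅
3(h) covers 1:h
4(h) covers 3:h
floor of heap: 0:m, 2:k
completions by unplaced set U, small U first (add the entries for U minus each lowest piece of U):
  |U|=1: {2}:1  {4}:1
  |U|=2: {2,4}:2  {3,4}:1
  |U|=3: {1,3,4}:1  {2,3,4}:3
  start at 0(m): 4
  start at 2(k): 1
sum over floor = 5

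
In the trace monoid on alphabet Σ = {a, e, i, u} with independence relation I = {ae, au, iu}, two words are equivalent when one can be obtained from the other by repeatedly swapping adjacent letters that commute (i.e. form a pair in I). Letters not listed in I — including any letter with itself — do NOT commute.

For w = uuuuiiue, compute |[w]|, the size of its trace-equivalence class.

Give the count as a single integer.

21

#0=u has no predecessor
#1=u depends on [0:u]
#2=u depends on [1:u]
#3=u depends on [2:u]
#4=i has no predecessor
#5=i depends on [4:i]
#6=u depends on [3:u]
#7=e depends on [5:i, 6:u]
sources: [0:u, 4:i]
N(rest) = Σ N(rest − s) over sources s of rest; N(one piece) = 1:
  size 1 → [7]=1
  size 2 → [5,7]=1  [6,7]=1
  size 3 → [3,6,7]=1  [4,5,7]=1  [5,6,7]=2
  size 4 → [2,3,6,7]=1  [3,5,6,7]=3  [4,5,6,7]=3
  size 5 → [1,2,3,6,7]=1  [2,3,5,6,7]=4  [3,4,5,6,7]=6
  size 6 → [0,1,2,3,6,7]=1  [1,2,3,5,6,7]=5  [2,3,4,5,6,7]=10
  first=0(u) contributes 15
  first=4(i) contributes 6
|[w]| = 21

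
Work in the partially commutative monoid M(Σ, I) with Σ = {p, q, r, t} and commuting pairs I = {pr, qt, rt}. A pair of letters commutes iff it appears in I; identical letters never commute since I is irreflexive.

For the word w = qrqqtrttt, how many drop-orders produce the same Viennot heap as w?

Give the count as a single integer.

0(q) covers ∅
1(r) covers 0:q
2(q) covers 1:r
3(q) covers 2:q
4(t) covers ∅
5(r) covers 3:q
6(t) covers 4:t
7(t) covers 6:t
8(t) covers 7:t
floor of heap: 0:q, 4:t
completions by unplaced set U, small U first (add the entries for U minus each lowest piece of U):
  |U|=1: {5}:1  {8}:1
  |U|=2: {3,5}:1  {5,8}:2  {7,8}:1
  |U|=3: {2,3,5}:1  {3,5,8}:3  {5,7,8}:3  {6,7,8}:1
  |U|=4: {1,2,3,5}:1  {2,3,5,8}:4  {3,5,7,8}:6  {4,6,7,8}:1  {5,6,7,8}:4
  |U|=5: {0,1,2,3,5}:1  {1,2,3,5,8}:5  {2,3,5,7,8}:10  {3,5,6,7,8}:10  {4,5,6,7,8}:5
  |U|=6: {0,1,2,3,5,8}:6  {1,2,3,5,7,8}:15  {2,3,5,6,7,8}:20  {3,4,5,6,7,8}:15
  |U|=7: {0,1,2,3,5,7,8}:21  {1,2,3,5,6,7,8}:35  {2,3,4,5,6,7,8}:35
  start at 0(q): 70
  start at 4(t): 56
sum over floor = 126

126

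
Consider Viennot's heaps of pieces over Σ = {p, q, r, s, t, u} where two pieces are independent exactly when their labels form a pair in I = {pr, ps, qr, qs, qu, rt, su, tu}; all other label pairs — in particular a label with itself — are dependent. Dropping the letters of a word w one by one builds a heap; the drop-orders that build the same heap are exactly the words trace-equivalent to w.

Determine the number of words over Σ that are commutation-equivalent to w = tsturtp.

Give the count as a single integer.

17

drop 0:t onto floor
drop 1:s onto {0:t}
drop 2:t onto {1:s}
drop 3:u onto floor
drop 4:r onto {1:s, 3:u}
drop 5:t onto {2:t}
drop 6:p onto {3:u, 5:t}
ground layer = {0:t, 3:u}
drop-orders for the pieces not yet dropped (sum over which currently-grounded one goes next):
  1 to go: {4} 1  {6} 1
  2 to go: {4,6} 2  {5,6} 1
  3 to go: {2,5,6} 1  {3,4,6} 2  {4,5,6} 3
  4 to go: {2,4,5,6} 4  {3,4,5,6} 5
  5 to go: {1,2,4,5,6} 4  {2,3,4,5,6} 9
  if 0:t drops first: 13 orders
  if 3:u drops first: 4 orders
heap linearizations: 17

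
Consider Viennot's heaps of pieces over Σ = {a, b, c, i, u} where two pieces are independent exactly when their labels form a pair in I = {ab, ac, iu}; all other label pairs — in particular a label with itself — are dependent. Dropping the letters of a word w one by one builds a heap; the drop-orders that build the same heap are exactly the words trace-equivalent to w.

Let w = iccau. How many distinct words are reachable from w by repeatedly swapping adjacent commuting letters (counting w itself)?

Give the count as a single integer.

3

piece 0:i — minimal
piece 1:c rests on {0:i}
piece 2:c rests on {1:c}
piece 3:a rests on {0:i}
piece 4:u rests on {2:c, 3:a}
minimal pieces: {0:i}
ways to finish when only these pieces remain (= sum over removing one remaining piece with nothing left below it):
  1 left: {4}→1
  2 left: {2,4}→1  {3,4}→1
  3 left: {1,2,4}→1  {2,3,4}→2
  placing 0:i first → 3 extensions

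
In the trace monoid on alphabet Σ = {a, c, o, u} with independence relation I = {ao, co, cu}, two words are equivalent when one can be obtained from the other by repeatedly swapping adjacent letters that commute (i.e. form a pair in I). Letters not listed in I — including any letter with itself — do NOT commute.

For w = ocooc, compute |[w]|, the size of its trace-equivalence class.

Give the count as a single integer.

0(o) covers ∅
1(c) covers ∅
2(o) covers 0:o
3(o) covers 2:o
4(c) covers 1:c
floor of heap: 0:o, 1:c
completions by unplaced set U, small U first (add the entries for U minus each lowest piece of U):
  |U|=1: {3}:1  {4}:1
  |U|=2: {1,4}:1  {2,3}:1  {3,4}:2
  |U|=3: {0,2,3}:1  {1,3,4}:3  {2,3,4}:3
  start at 0(o): 6
  start at 1(c): 4
sum over floor = 10

10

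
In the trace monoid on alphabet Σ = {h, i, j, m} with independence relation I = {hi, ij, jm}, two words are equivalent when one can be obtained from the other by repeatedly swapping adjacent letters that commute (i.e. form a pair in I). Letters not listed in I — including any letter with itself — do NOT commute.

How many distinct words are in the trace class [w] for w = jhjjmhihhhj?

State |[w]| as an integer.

21

#0=j has no predecessor
#1=h depends on [0:j]
#2=j depends on [1:h]
#3=j depends on [2:j]
#4=m depends on [1:h]
#5=h depends on [3:j, 4:m]
#6=i depends on [4:m]
#7=h depends on [5:h]
#8=h depends on [7:h]
#9=h depends on [8:h]
#10=j depends on [9:h]
sources: [0:j]
N(rest) = Σ N(rest − s) over sources s of rest; N(one piece) = 1:
  size 1 → [6]=1  [10]=1
  size 2 → [6,10]=2  [9,10]=1
  size 3 → [6,9,10]=3  [8,9,10]=1
  size 4 → [6,8,9,10]=4  [7,8,9,10]=1
  size 5 → [5,7,8,9,10]=1  [6,7,8,9,10]=5
  size 6 → [3,5,7,8,9,10]=1  [5,6,7,8,9,10]=6
  size 7 → [2,3,5,7,8,9,10]=1  [3,5,6,7,8,9,10]=7  [4,5,6,7,8,9,10]=6
  size 8 → [2,3,5,6,7,8,9,10]=8  [3,4,5,6,7,8,9,10]=13
  size 9 → [2,3,4,5,6,7,8,9,10]=21
  first=0(j) contributes 21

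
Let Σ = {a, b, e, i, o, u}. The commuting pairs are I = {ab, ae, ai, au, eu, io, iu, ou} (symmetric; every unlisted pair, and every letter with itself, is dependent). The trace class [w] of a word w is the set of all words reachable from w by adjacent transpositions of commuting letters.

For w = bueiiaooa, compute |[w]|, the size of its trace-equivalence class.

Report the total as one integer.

0(b) covers ∅
1(u) covers 0:b
2(e) covers 0:b
3(i) covers 2:e
4(i) covers 3:i
5(a) covers ∅
6(o) covers 2:e, 5:a
7(o) covers 6:o
8(a) covers 7:o
floor of heap: 0:b, 5:a
completions by unplaced set U, small U first (add the entries for U minus each lowest piece of U):
  |U|=1: {1}:1  {4}:1  {8}:1
  |U|=2: {1,4}:2  {1,8}:2  {3,4}:1  {4,8}:2  {7,8}:1
  |U|=3: {1,3,4}:3  {1,4,8}:6  {1,7,8}:3  {3,4,8}:3  {4,7,8}:3  {6,7,8}:1
  |U|=4: {1,3,4,8}:12  {1,4,7,8}:12  {1,6,7,8}:4  {3,4,7,8}:6  {4,6,7,8}:4  {5,6,7,8}:1
  |U|=5: {1,3,4,7,8}:30  {1,4,6,7,8}:20  {1,5,6,7,8}:5  {3,4,6,7,8}:10  {4,5,6,7,8}:5
  |U|=6: {1,3,4,6,7,8}:60  {1,4,5,6,7,8}:30  {2,3,4,6,7,8}:10  {3,4,5,6,7,8}:15
  |U|=7: {1,2,3,4,6,7,8}:70  {1,3,4,5,6,7,8}:105  {2,3,4,5,6,7,8}:25
  start at 0(b): 200
  start at 5(a): 70
sum over floor = 270

270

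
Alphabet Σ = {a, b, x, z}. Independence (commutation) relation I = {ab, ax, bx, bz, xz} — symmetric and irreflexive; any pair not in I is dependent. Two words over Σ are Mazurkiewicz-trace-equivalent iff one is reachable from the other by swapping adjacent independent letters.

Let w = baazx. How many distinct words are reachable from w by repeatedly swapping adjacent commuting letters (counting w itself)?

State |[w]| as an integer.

20

drop 0:b onto floor
drop 1:a onto floor
drop 2:a onto {1:a}
drop 3:z onto {2:a}
drop 4:x onto floor
ground layer = {0:b, 1:a, 4:x}
drop-orders for the pieces not yet dropped (sum over which currently-grounded one goes next):
  1 to go: {0} 1  {3} 1  {4} 1
  2 to go: {0,3} 2  {0,4} 2  {2,3} 1  {3,4} 2
  3 to go: {0,2,3} 3  {0,3,4} 6  {1,2,3} 1  {2,3,4} 3
  if 0:b drops first: 4 orders
  if 1:a drops first: 12 orders
  if 4:x drops first: 4 orders
heap linearizations: 20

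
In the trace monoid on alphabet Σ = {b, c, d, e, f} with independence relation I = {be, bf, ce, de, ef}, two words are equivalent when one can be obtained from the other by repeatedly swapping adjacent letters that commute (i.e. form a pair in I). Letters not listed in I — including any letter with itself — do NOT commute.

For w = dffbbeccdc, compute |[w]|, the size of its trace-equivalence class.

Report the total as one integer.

drop 0:d onto floor
drop 1:f onto {0:d}
drop 2:f onto {1:f}
drop 3:b onto {0:d}
drop 4:b onto {3:b}
drop 5:e onto floor
drop 6:c onto {2:f, 4:b}
drop 7:c onto {6:c}
drop 8:d onto {7:c}
drop 9:c onto {8:d}
ground layer = {0:d, 5:e}
drop-orders for the pieces not yet dropped (sum over which currently-grounded one goes next):
  1 to go: {5} 1  {9} 1
  2 to go: {5,9} 2  {8,9} 1
  3 to go: {5,8,9} 3  {7,8,9} 1
  4 to go: {5,7,8,9} 4  {6,7,8,9} 1
  5 to go: {2,6,7,8,9} 1  {4,6,7,8,9} 1  {5,6,7,8,9} 5
  6 to go: {1,2,6,7,8,9} 1  {2,4,6,7,8,9} 2  {2,5,6,7,8,9} 6  {3,4,6,7,8,9} 1  {4,5,6,7,8,9} 6
  7 to go: {1,2,4,6,7,8,9} 3  {1,2,5,6,7,8,9} 7  {2,3,4,6,7,8,9} 3  {2,4,5,6,7,8,9} 14  {3,4,5,6,7,8,9} 7
  8 to go: {1,2,3,4,6,7,8,9} 6  {1,2,4,5,6,7,8,9} 24  {2,3,4,5,6,7,8,9} 24
  if 0:d drops first: 54 orders
  if 5:e drops first: 6 orders
heap linearizations: 60

60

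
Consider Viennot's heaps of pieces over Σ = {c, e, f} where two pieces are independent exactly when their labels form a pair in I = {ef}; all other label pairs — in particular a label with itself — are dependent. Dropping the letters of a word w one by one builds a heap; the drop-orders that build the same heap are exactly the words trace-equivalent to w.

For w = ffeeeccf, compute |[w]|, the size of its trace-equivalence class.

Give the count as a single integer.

10

drop 0:f onto floor
drop 1:f onto {0:f}
drop 2:e onto floor
drop 3:e onto {2:e}
drop 4:e onto {3:e}
drop 5:c onto {1:f, 4:e}
drop 6:c onto {5:c}
drop 7:f onto {6:c}
ground layer = {0:f, 2:e}
drop-orders for the pieces not yet dropped (sum over which currently-grounded one goes next):
  1 to go: {7} 1
  2 to go: {6,7} 1
  3 to go: {5,6,7} 1
  4 to go: {1,5,6,7} 1  {4,5,6,7} 1
  5 to go: {0,1,5,6,7} 1  {1,4,5,6,7} 2  {3,4,5,6,7} 1
  6 to go: {0,1,4,5,6,7} 3  {1,3,4,5,6,7} 3  {2,3,4,5,6,7} 1
  if 0:f drops first: 4 orders
  if 2:e drops first: 6 orders
heap linearizations: 10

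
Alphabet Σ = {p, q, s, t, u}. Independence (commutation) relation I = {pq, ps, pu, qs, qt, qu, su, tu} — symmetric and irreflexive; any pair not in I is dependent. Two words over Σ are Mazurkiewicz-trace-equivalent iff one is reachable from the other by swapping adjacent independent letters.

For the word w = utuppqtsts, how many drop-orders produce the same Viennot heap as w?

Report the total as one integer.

360

0(u) covers ∅
1(t) covers ∅
2(u) covers 0:u
3(p) covers 1:t
4(p) covers 3:p
5(q) covers ∅
6(t) covers 4:p
7(s) covers 6:t
8(t) covers 7:s
9(s) covers 8:t
floor of heap: 0:u, 1:t, 5:q
completions by unplaced set U, small U first (add the entries for U minus each lowest piece of U):
  |U|=1: {2}:1  {5}:1  {9}:1
  |U|=2: {0,2}:1  {2,5}:2  {2,9}:2  {5,9}:2  {8,9}:1
  |U|=3: {0,2,5}:3  {0,2,9}:3  {2,5,9}:6  {2,8,9}:3  {5,8,9}:3  {7,8,9}:1
  |U|=4: {0,2,5,9}:12  {0,2,8,9}:6  {2,5,8,9}:12  {2,7,8,9}:4  {5,7,8,9}:4  {6,7,8,9}:1
  |U|=5: {0,2,5,8,9}:30  {0,2,7,8,9}:10  {2,5,7,8,9}:20  {2,6,7,8,9}:5  {4,6,7,8,9}:1  {5,6,7,8,9}:5
  |U|=6: {0,2,5,7,8,9}:60  {0,2,6,7,8,9}:15  {2,4,6,7,8,9}:6  {2,5,6,7,8,9}:30  {3,4,6,7,8,9}:1  {4,5,6,7,8,9}:6
  |U|=7: {0,2,4,6,7,8,9}:21  {0,2,5,6,7,8,9}:105  {1,3,4,6,7,8,9}:1  {2,3,4,6,7,8,9}:7  {2,4,5,6,7,8,9}:42  {3,4,5,6,7,8,9}:7
  |U|=8: {0,2,3,4,6,7,8,9}:28  {0,2,4,5,6,7,8,9}:168  {1,2,3,4,6,7,8,9}:8  {1,3,4,5,6,7,8,9}:8  {2,3,4,5,6,7,8,9}:56
  start at 0(u): 72
  start at 1(t): 252
  start at 5(q): 36
sum over floor = 360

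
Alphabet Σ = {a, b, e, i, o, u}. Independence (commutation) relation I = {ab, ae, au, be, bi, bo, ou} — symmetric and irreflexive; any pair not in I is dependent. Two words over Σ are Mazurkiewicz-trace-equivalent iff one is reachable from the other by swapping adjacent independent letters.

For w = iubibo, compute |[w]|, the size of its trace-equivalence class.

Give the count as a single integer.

0(i) covers ∅
1(u) covers 0:i
2(b) covers 1:u
3(i) covers 1:u
4(b) covers 2:b
5(o) covers 3:i
floor of heap: 0:i
completions by unplaced set U, small U first (add the entries for U minus each lowest piece of U):
  |U|=1: {4}:1  {5}:1
  |U|=2: {2,4}:1  {3,5}:1  {4,5}:2
  |U|=3: {2,4,5}:3  {3,4,5}:3
  |U|=4: {2,3,4,5}:6
  start at 0(i): 6

6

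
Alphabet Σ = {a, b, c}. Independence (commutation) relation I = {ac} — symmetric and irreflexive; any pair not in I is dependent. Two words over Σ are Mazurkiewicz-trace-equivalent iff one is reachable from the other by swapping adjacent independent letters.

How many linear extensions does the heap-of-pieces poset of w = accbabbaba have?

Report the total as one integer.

3

piece 0:a — minimal
piece 1:c — minimal
piece 2:c rests on {1:c}
piece 3:b rests on {0:a, 2:c}
piece 4:a rests on {3:b}
piece 5:b rests on {4:a}
piece 6:b rests on {5:b}
piece 7:a rests on {6:b}
piece 8:b rests on {7:a}
piece 9:a rests on {8:b}
minimal pieces: {0:a, 1:c}
ways to finish when only these pieces remain (= sum over removing one remaining piece with nothing left below it):
  1 left: {9}→1
  2 left: {8,9}→1
  3 left: {7,8,9}→1
  4 left: {6,7,8,9}→1
  5 left: {5,6,7,8,9}→1
  6 left: {4,5,6,7,8,9}→1
  7 left: {3,4,5,6,7,8,9}→1
  8 left: {0,3,4,5,6,7,8,9}→1  {2,3,4,5,6,7,8,9}→1
  placing 0:a first → 1 extensions
  placing 1:c first → 2 extensions
total linear extensions = 3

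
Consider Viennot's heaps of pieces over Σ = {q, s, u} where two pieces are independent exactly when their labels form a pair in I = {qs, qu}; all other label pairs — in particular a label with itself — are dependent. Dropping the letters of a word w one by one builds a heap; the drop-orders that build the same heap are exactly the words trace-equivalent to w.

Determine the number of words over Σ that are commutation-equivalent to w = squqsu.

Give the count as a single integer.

15

0(s) covers ∅
1(q) covers ∅
2(u) covers 0:s
3(q) covers 1:q
4(s) covers 2:u
5(u) covers 4:s
floor of heap: 0:s, 1:q
completions by unplaced set U, small U first (add the entries for U minus each lowest piece of U):
  |U|=1: {3}:1  {5}:1
  |U|=2: {1,3}:1  {3,5}:2  {4,5}:1
  |U|=3: {1,3,5}:3  {2,4,5}:1  {3,4,5}:3
  |U|=4: {0,2,4,5}:1  {1,3,4,5}:6  {2,3,4,5}:4
  start at 0(s): 10
  start at 1(q): 5
sum over floor = 15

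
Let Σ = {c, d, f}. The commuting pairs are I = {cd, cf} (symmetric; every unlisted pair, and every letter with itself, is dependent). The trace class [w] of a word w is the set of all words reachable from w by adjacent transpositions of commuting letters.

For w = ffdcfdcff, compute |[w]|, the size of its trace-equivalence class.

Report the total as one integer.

#0=f has no predecessor
#1=f depends on [0:f]
#2=d depends on [1:f]
#3=c has no predecessor
#4=f depends on [2:d]
#5=d depends on [4:f]
#6=c depends on [3:c]
#7=f depends on [5:d]
#8=f depends on [7:f]
sources: [0:f, 3:c]
N(rest) = Σ N(rest − s) over sources s of rest; N(one piece) = 1:
  size 1 → [6]=1  [8]=1
  size 2 → [3,6]=1  [6,8]=2  [7,8]=1
  size 3 → [3,6,8]=3  [5,7,8]=1  [6,7,8]=3
  size 4 → [3,6,7,8]=6  [4,5,7,8]=1  [5,6,7,8]=4
  size 5 → [2,4,5,7,8]=1  [3,5,6,7,8]=10  [4,5,6,7,8]=5
  size 6 → [1,2,4,5,7,8]=1  [2,4,5,6,7,8]=6  [3,4,5,6,7,8]=15
  size 7 → [0,1,2,4,5,7,8]=1  [1,2,4,5,6,7,8]=7  [2,3,4,5,6,7,8]=21
  first=0(f) contributes 28
  first=3(c) contributes 8
|[w]| = 36

36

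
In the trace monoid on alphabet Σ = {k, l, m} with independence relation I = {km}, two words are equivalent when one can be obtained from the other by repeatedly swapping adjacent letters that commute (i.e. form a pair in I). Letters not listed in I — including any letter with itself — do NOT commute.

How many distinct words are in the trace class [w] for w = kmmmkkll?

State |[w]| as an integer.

piece 0:k — minimal
piece 1:m — minimal
piece 2:m rests on {1:m}
piece 3:m rests on {2:m}
piece 4:k rests on {0:k}
piece 5:k rests on {4:k}
piece 6:l rests on {3:m, 5:k}
piece 7:l rests on {6:l}
minimal pieces: {0:k, 1:m}
ways to finish when only these pieces remain (= sum over removing one remaining piece with nothing left below it):
  1 left: {7}→1
  2 left: {6,7}→1
  3 left: {3,6,7}→1  {5,6,7}→1
  4 left: {2,3,6,7}→1  {3,5,6,7}→2  {4,5,6,7}→1
  5 left: {0,4,5,6,7}→1  {1,2,3,6,7}→1  {2,3,5,6,7}→3  {3,4,5,6,7}→3
  6 left: {0,3,4,5,6,7}→4  {1,2,3,5,6,7}→4  {2,3,4,5,6,7}→6
  placing 0:k first → 10 extensions
  placing 1:m first → 10 extensions
total linear extensions = 20

20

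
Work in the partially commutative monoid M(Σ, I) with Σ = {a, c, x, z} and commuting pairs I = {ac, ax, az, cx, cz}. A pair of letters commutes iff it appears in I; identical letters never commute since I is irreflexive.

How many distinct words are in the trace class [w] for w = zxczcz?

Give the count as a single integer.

15

piece 0:z — minimal
piece 1:x rests on {0:z}
piece 2:c — minimal
piece 3:z rests on {1:x}
piece 4:c rests on {2:c}
piece 5:z rests on {3:z}
minimal pieces: {0:z, 2:c}
ways to finish when only these pieces remain (= sum over removing one remaining piece with nothing left below it):
  1 left: {4}→1  {5}→1
  2 left: {2,4}→1  {3,5}→1  {4,5}→2
  3 left: {1,3,5}→1  {2,4,5}→3  {3,4,5}→3
  4 left: {0,1,3,5}→1  {1,3,4,5}→4  {2,3,4,5}→6
  placing 0:z first → 10 extensions
  placing 2:c first → 5 extensions
total linear extensions = 15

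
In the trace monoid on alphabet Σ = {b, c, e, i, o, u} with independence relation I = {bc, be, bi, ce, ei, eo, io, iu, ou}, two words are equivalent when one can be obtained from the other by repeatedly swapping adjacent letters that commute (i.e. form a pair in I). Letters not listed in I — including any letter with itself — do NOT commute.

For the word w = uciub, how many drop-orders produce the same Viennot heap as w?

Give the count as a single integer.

piece 0:u — minimal
piece 1:c rests on {0:u}
piece 2:i rests on {1:c}
piece 3:u rests on {1:c}
piece 4:b rests on {3:u}
minimal pieces: {0:u}
ways to finish when only these pieces remain (= sum over removing one remaining piece with nothing left below it):
  1 left: {2}→1  {4}→1
  2 left: {2,4}→2  {3,4}→1
  3 left: {2,3,4}→3
  placing 0:u first → 3 extensions

3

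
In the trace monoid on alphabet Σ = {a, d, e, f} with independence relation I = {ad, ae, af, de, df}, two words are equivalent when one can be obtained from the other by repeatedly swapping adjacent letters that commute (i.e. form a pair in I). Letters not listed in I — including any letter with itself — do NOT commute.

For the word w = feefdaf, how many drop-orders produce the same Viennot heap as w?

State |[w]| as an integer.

42

piece 0:f — minimal
piece 1:e rests on {0:f}
piece 2:e rests on {1:e}
piece 3:f rests on {2:e}
piece 4:d — minimal
piece 5:a — minimal
piece 6:f rests on {3:f}
minimal pieces: {0:f, 4:d, 5:a}
ways to finish when only these pieces remain (= sum over removing one remaining piece with nothing left below it):
  1 left: {4}→1  {5}→1  {6}→1
  2 left: {3,6}→1  {4,5}→2  {4,6}→2  {5,6}→2
  3 left: {2,3,6}→1  {3,4,6}→3  {3,5,6}→3  {4,5,6}→6
  4 left: {1,2,3,6}→1  {2,3,4,6}→4  {2,3,5,6}→4  {3,4,5,6}→12
  5 left: {0,1,2,3,6}→1  {1,2,3,4,6}→5  {1,2,3,5,6}→5  {2,3,4,5,6}→20
  placing 0:f first → 30 extensions
  placing 4:d first → 6 extensions
  placing 5:a first → 6 extensions
total linear extensions = 42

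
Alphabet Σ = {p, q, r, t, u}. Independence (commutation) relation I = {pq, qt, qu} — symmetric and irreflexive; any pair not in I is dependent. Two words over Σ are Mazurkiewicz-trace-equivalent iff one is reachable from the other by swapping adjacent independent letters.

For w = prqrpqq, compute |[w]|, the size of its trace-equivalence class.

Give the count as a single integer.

3

0(p) covers ∅
1(r) covers 0:p
2(q) covers 1:r
3(r) covers 2:q
4(p) covers 3:r
5(q) covers 3:r
6(q) covers 5:q
floor of heap: 0:p
completions by unplaced set U, small U first (add the entries for U minus each lowest piece of U):
  |U|=1: {4}:1  {6}:1
  |U|=2: {4,6}:2  {5,6}:1
  |U|=3: {4,5,6}:3
  |U|=4: {3,4,5,6}:3
  |U|=5: {2,3,4,5,6}:3
  start at 0(p): 3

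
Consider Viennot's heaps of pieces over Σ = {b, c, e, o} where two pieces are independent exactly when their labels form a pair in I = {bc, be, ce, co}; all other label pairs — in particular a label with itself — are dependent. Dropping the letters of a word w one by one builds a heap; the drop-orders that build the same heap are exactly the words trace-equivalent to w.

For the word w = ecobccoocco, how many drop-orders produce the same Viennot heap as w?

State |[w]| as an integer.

0(e) covers ∅
1(c) covers ∅
2(o) covers 0:e
3(b) covers 2:o
4(c) covers 1:c
5(c) covers 4:c
6(o) covers 3:b
7(o) covers 6:o
8(c) covers 5:c
9(c) covers 8:c
10(o) covers 7:o
floor of heap: 0:e, 1:c
completions by unplaced set U, small U first (add the entries for U minus each lowest piece of U):
  |U|=1: {9}:1  {10}:1
  |U|=2: {7,10}:1  {8,9}:1  {9,10}:2
  |U|=3: {5,8,9}:1  {6,7,10}:1  {7,9,10}:3  {8,9,10}:3
  |U|=4: {3,6,7,10}:1  {4,5,8,9}:1  {5,8,9,10}:4  {6,7,9,10}:4  {7,8,9,10}:6
  |U|=5: {1,4,5,8,9}:1  {2,3,6,7,10}:1  {3,6,7,9,10}:5  {4,5,8,9,10}:5  {5,7,8,9,10}:10  {6,7,8,9,10}:10
  |U|=6: {0,2,3,6,7,10}:1  {1,4,5,8,9,10}:6  {2,3,6,7,9,10}:6  {3,6,7,8,9,10}:15  {4,5,7,8,9,10}:15  {5,6,7,8,9,10}:20
  |U|=7: {0,2,3,6,7,9,10}:7  {1,4,5,7,8,9,10}:21  {2,3,6,7,8,9,10}:21  {3,5,6,7,8,9,10}:35  {4,5,6,7,8,9,10}:35
  |U|=8: {0,2,3,6,7,8,9,10}:28  {1,4,5,6,7,8,9,10}:56  {2,3,5,6,7,8,9,10}:56  {3,4,5,6,7,8,9,10}:70
  |U|=9: {0,2,3,5,6,7,8,9,10}:84  {1,3,4,5,6,7,8,9,10}:126  {2,3,4,5,6,7,8,9,10}:126
  start at 0(e): 252
  start at 1(c): 210
sum over floor = 462

462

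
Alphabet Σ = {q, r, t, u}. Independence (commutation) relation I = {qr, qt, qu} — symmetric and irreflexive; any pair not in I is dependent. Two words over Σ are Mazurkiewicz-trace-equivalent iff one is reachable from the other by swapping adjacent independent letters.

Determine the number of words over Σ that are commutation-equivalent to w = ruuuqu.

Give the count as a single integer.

6

0(r) covers ∅
1(u) covers 0:r
2(u) covers 1:u
3(u) covers 2:u
4(q) covers ∅
5(u) covers 3:u
floor of heap: 0:r, 4:q
completions by unplaced set U, small U first (add the entries for U minus each lowest piece of U):
  |U|=1: {4}:1  {5}:1
  |U|=2: {3,5}:1  {4,5}:2
  |U|=3: {2,3,5}:1  {3,4,5}:3
  |U|=4: {1,2,3,5}:1  {2,3,4,5}:4
  start at 0(r): 5
  start at 4(q): 1
sum over floor = 6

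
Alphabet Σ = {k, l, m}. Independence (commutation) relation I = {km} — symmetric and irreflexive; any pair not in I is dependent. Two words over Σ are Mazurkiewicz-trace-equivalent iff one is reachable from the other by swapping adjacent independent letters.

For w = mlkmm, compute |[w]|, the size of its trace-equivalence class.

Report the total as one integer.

3

#0=m has no predecessor
#1=l depends on [0:m]
#2=k depends on [1:l]
#3=m depends on [1:l]
#4=m depends on [3:m]
sources: [0:m]
N(rest) = Σ N(rest − s) over sources s of rest; N(one piece) = 1:
  size 1 → [2]=1  [4]=1
  size 2 → [2,4]=2  [3,4]=1
  size 3 → [2,3,4]=3
  first=0(m) contributes 3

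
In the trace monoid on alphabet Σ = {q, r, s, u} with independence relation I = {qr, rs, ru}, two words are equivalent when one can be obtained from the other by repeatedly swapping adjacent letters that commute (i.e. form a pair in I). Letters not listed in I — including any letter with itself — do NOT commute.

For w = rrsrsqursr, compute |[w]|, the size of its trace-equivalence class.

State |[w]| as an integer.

#0=r has no predecessor
#1=r depends on [0:r]
#2=s has no predecessor
#3=r depends on [1:r]
#4=s depends on [2:s]
#5=q depends on [4:s]
#6=u depends on [5:q]
#7=r depends on [3:r]
#8=s depends on [6:u]
#9=r depends on [7:r]
sources: [0:r, 2:s]
N(rest) = Σ N(rest − s) over sources s of rest; N(one piece) = 1:
  size 1 → [8]=1  [9]=1
  size 2 → [6,8]=1  [7,9]=1  [8,9]=2
  size 3 → [3,7,9]=1  [5,6,8]=1  [6,8,9]=3  [7,8,9]=3
  size 4 → [1,3,7,9]=1  [3,7,8,9]=4  [4,5,6,8]=1  [5,6,8,9]=4  [6,7,8,9]=6
  size 5 → [0,1,3,7,9]=1  [1,3,7,8,9]=5  [2,4,5,6,8]=1  [3,6,7,8,9]=10  [4,5,6,8,9]=5  [5,6,7,8,9]=10
  size 6 → [0,1,3,7,8,9]=6  [1,3,6,7,8,9]=15  [2,4,5,6,8,9]=6  [3,5,6,7,8,9]=20  [4,5,6,7,8,9]=15
  size 7 → [0,1,3,6,7,8,9]=21  [1,3,5,6,7,8,9]=35  [2,4,5,6,7,8,9]=21  [3,4,5,6,7,8,9]=35
  size 8 → [0,1,3,5,6,7,8,9]=56  [1,3,4,5,6,7,8,9]=70  [2,3,4,5,6,7,8,9]=56
  first=0(r) contributes 126
  first=2(s) contributes 126
|[w]| = 252

252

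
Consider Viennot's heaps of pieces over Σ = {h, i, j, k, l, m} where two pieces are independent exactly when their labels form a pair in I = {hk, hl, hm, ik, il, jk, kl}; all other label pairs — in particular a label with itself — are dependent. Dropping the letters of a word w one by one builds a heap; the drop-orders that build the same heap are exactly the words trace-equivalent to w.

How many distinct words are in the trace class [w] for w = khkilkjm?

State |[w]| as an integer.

piece 0:k — minimal
piece 1:h — minimal
piece 2:k rests on {0:k}
piece 3:i rests on {1:h}
piece 4:l — minimal
piece 5:k rests on {2:k}
piece 6:j rests on {3:i, 4:l}
piece 7:m rests on {5:k, 6:j}
minimal pieces: {0:k, 1:h, 4:l}
ways to finish when only these pieces remain (= sum over removing one remaining piece with nothing left below it):
  1 left: {7}→1
  2 left: {5,7}→1  {6,7}→1
  3 left: {2,5,7}→1  {3,6,7}→1  {4,6,7}→1  {5,6,7}→2
  4 left: {0,2,5,7}→1  {1,3,6,7}→1  {2,5,6,7}→3  {3,4,6,7}→2  {3,5,6,7}→3  {4,5,6,7}→3
  5 left: {0,2,5,6,7}→4  {1,3,4,6,7}→3  {1,3,5,6,7}→4  {2,3,5,6,7}→6  {2,4,5,6,7}→6  {3,4,5,6,7}→8
  6 left: {0,2,3,5,6,7}→10  {0,2,4,5,6,7}→10  {1,2,3,5,6,7}→10  {1,3,4,5,6,7}→15  {2,3,4,5,6,7}→20
  placing 0:k first → 45 extensions
  placing 1:h first → 40 extensions
  placing 4:l first → 20 extensions
total linear extensions = 105

105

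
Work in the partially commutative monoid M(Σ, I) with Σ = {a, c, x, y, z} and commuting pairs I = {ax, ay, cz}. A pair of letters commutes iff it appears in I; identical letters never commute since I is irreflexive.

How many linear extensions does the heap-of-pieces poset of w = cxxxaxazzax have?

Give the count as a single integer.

drop 0:c onto floor
drop 1:x onto {0:c}
drop 2:x onto {1:x}
drop 3:x onto {2:x}
drop 4:a onto {0:c}
drop 5:x onto {3:x}
drop 6:a onto {4:a}
drop 7:z onto {5:x, 6:a}
drop 8:z onto {7:z}
drop 9:a onto {8:z}
drop 10:x onto {8:z}
ground layer = {0:c}
drop-orders for the pieces not yet dropped (sum over which currently-grounded one goes next):
  1 to go: {9} 1  {10} 1
  2 to go: {9,10} 2
  3 to go: {8,9,10} 2
  4 to go: {7,8,9,10} 2
  5 to go: {5,7,8,9,10} 2  {6,7,8,9,10} 2
  6 to go: {3,5,7,8,9,10} 2  {4,6,7,8,9,10} 2  {5,6,7,8,9,10} 4
  7 to go: {2,3,5,7,8,9,10} 2  {3,5,6,7,8,9,10} 6  {4,5,6,7,8,9,10} 6
  8 to go: {1,2,3,5,7,8,9,10} 2  {2,3,5,6,7,8,9,10} 8  {3,4,5,6,7,8,9,10} 12
  9 to go: {1,2,3,5,6,7,8,9,10} 10  {2,3,4,5,6,7,8,9,10} 20
  if 0:c drops first: 30 orders

30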